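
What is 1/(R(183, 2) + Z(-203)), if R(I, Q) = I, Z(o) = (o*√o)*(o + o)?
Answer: 183/1378923558461 - 82418*I*√203/1378923558461 ≈ 1.3271e-10 - 8.5159e-7*I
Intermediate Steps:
Z(o) = 2*o^(5/2) (Z(o) = o^(3/2)*(2*o) = 2*o^(5/2))
1/(R(183, 2) + Z(-203)) = 1/(183 + 2*(-203)^(5/2)) = 1/(183 + 2*(41209*I*√203)) = 1/(183 + 82418*I*√203)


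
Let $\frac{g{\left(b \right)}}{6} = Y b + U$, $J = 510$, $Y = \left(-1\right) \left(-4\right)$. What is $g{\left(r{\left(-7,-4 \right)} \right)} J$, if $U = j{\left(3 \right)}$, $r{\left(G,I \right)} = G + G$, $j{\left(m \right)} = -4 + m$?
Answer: $-174420$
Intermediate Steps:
$r{\left(G,I \right)} = 2 G$
$U = -1$ ($U = -4 + 3 = -1$)
$Y = 4$
$g{\left(b \right)} = -6 + 24 b$ ($g{\left(b \right)} = 6 \left(4 b - 1\right) = 6 \left(-1 + 4 b\right) = -6 + 24 b$)
$g{\left(r{\left(-7,-4 \right)} \right)} J = \left(-6 + 24 \cdot 2 \left(-7\right)\right) 510 = \left(-6 + 24 \left(-14\right)\right) 510 = \left(-6 - 336\right) 510 = \left(-342\right) 510 = -174420$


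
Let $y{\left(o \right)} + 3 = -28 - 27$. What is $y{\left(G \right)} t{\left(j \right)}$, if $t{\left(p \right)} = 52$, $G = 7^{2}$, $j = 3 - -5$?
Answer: $-3016$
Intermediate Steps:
$j = 8$ ($j = 3 + 5 = 8$)
$G = 49$
$y{\left(o \right)} = -58$ ($y{\left(o \right)} = -3 - 55 = -58$)
$y{\left(G \right)} t{\left(j \right)} = \left(-58\right) 52 = -3016$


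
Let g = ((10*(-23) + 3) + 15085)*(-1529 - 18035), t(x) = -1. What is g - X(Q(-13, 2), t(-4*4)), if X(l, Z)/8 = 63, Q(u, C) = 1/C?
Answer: -290682416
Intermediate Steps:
X(l, Z) = 504 (X(l, Z) = 8*63 = 504)
g = -290681912 (g = ((-230 + 3) + 15085)*(-19564) = (-227 + 15085)*(-19564) = 14858*(-19564) = -290681912)
g - X(Q(-13, 2), t(-4*4)) = -290681912 - 1*504 = -290681912 - 504 = -290682416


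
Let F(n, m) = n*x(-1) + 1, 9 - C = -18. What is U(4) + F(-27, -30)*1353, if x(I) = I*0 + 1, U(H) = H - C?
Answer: -35201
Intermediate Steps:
C = 27 (C = 9 - 1*(-18) = 9 + 18 = 27)
U(H) = -27 + H (U(H) = H - 1*27 = H - 27 = -27 + H)
x(I) = 1 (x(I) = 0 + 1 = 1)
F(n, m) = 1 + n (F(n, m) = n*1 + 1 = n + 1 = 1 + n)
U(4) + F(-27, -30)*1353 = (-27 + 4) + (1 - 27)*1353 = -23 - 26*1353 = -23 - 35178 = -35201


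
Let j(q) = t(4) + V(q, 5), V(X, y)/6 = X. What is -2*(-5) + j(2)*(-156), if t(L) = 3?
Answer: -2330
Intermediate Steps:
V(X, y) = 6*X
j(q) = 3 + 6*q
-2*(-5) + j(2)*(-156) = -2*(-5) + (3 + 6*2)*(-156) = 10 + (3 + 12)*(-156) = 10 + 15*(-156) = 10 - 2340 = -2330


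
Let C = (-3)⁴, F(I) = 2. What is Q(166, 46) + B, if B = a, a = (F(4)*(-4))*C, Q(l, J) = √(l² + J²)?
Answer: -648 + 2*√7418 ≈ -475.74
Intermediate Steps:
C = 81
Q(l, J) = √(J² + l²)
a = -648 (a = (2*(-4))*81 = -8*81 = -648)
B = -648
Q(166, 46) + B = √(46² + 166²) - 648 = √(2116 + 27556) - 648 = √29672 - 648 = 2*√7418 - 648 = -648 + 2*√7418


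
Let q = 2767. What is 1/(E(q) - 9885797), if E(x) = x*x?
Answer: -1/2229508 ≈ -4.4853e-7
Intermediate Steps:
E(x) = x²
1/(E(q) - 9885797) = 1/(2767² - 9885797) = 1/(7656289 - 9885797) = 1/(-2229508) = -1/2229508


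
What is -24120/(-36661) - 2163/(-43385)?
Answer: 1125743943/1590537485 ≈ 0.70778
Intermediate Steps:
-24120/(-36661) - 2163/(-43385) = -24120*(-1/36661) - 2163*(-1/43385) = 24120/36661 + 2163/43385 = 1125743943/1590537485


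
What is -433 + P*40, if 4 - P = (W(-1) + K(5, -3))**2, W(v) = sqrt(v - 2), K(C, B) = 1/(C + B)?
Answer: -163 - 40*I*sqrt(3) ≈ -163.0 - 69.282*I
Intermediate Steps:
K(C, B) = 1/(B + C)
W(v) = sqrt(-2 + v)
P = 4 - (1/2 + I*sqrt(3))**2 (P = 4 - (sqrt(-2 - 1) + 1/(-3 + 5))**2 = 4 - (sqrt(-3) + 1/2)**2 = 4 - (I*sqrt(3) + 1/2)**2 = 4 - (1/2 + I*sqrt(3))**2 ≈ 6.75 - 1.732*I)
-433 + P*40 = -433 + (27/4 - I*sqrt(3))*40 = -433 + (270 - 40*I*sqrt(3)) = -163 - 40*I*sqrt(3)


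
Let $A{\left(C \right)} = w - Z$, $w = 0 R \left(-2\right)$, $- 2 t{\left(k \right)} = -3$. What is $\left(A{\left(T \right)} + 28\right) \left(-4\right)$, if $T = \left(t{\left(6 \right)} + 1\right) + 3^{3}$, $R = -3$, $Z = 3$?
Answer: $-100$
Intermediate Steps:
$t{\left(k \right)} = \frac{3}{2}$ ($t{\left(k \right)} = \left(- \frac{1}{2}\right) \left(-3\right) = \frac{3}{2}$)
$w = 0$ ($w = 0 \left(-3\right) \left(-2\right) = 0 \left(-2\right) = 0$)
$T = \frac{59}{2}$ ($T = \left(\frac{3}{2} + 1\right) + 3^{3} = \frac{5}{2} + 27 = \frac{59}{2} \approx 29.5$)
$A{\left(C \right)} = -3$ ($A{\left(C \right)} = 0 - 3 = -3$)
$\left(A{\left(T \right)} + 28\right) \left(-4\right) = \left(-3 + 28\right) \left(-4\right) = 25 \left(-4\right) = -100$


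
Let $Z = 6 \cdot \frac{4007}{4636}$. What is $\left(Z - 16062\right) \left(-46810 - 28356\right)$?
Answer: $\frac{1398827797185}{1159} \approx 1.2069 \cdot 10^{9}$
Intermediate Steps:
$Z = \frac{12021}{2318}$ ($Z = 6 \cdot 4007 \cdot \frac{1}{4636} = 6 \cdot \frac{4007}{4636} = \frac{12021}{2318} \approx 5.1859$)
$\left(Z - 16062\right) \left(-46810 - 28356\right) = \left(\frac{12021}{2318} - 16062\right) \left(-46810 - 28356\right) = - \frac{37219695 \left(-46810 - 28356\right)}{2318} = \left(- \frac{37219695}{2318}\right) \left(-75166\right) = \frac{1398827797185}{1159}$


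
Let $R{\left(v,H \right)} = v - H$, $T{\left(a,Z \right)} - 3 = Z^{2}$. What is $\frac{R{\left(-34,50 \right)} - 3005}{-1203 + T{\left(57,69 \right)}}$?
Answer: $- \frac{3089}{3561} \approx -0.86745$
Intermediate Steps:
$T{\left(a,Z \right)} = 3 + Z^{2}$
$\frac{R{\left(-34,50 \right)} - 3005}{-1203 + T{\left(57,69 \right)}} = \frac{\left(-34 - 50\right) - 3005}{-1203 + \left(3 + 69^{2}\right)} = \frac{\left(-34 - 50\right) - 3005}{-1203 + \left(3 + 4761\right)} = \frac{-84 - 3005}{-1203 + 4764} = - \frac{3089}{3561}$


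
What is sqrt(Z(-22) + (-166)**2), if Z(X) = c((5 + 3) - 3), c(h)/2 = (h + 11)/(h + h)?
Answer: 2*sqrt(172245)/5 ≈ 166.01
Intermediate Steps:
c(h) = (11 + h)/h (c(h) = 2*((h + 11)/(h + h)) = 2*((11 + h)/((2*h))) = 2*((11 + h)*(1/(2*h))) = 2*((11 + h)/(2*h)) = (11 + h)/h)
Z(X) = 16/5 (Z(X) = (11 + ((5 + 3) - 3))/((5 + 3) - 3) = (11 + (8 - 3))/(8 - 3) = (11 + 5)/5 = (1/5)*16 = 16/5)
sqrt(Z(-22) + (-166)**2) = sqrt(16/5 + (-166)**2) = sqrt(16/5 + 27556) = sqrt(137796/5) = 2*sqrt(172245)/5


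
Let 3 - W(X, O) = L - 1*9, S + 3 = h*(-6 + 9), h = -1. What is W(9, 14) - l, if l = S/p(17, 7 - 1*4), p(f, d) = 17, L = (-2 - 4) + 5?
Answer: 227/17 ≈ 13.353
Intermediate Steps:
L = -1 (L = -6 + 5 = -1)
S = -6 (S = -3 - (-6 + 9) = -3 - 1*3 = -3 - 3 = -6)
W(X, O) = 13 (W(X, O) = 3 - (-1 - 1*9) = 3 - (-1 - 9) = 3 - 1*(-10) = 3 + 10 = 13)
l = -6/17 ≈ -0.35294
W(9, 14) - l = 13 - 1*(-6/17) = 13 + 6/17 = 227/17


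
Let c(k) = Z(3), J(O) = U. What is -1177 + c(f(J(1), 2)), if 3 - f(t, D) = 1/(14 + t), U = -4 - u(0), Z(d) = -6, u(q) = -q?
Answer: -1183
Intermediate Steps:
U = -4 (U = -4 - (-1)*0 = -4 - 1*0 = -4 + 0 = -4)
J(O) = -4
f(t, D) = 3 - 1/(14 + t)
c(k) = -6
-1177 + c(f(J(1), 2)) = -1177 - 6 = -1183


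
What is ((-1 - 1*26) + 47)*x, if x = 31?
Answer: 620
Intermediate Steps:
((-1 - 1*26) + 47)*x = ((-1 - 1*26) + 47)*31 = ((-1 - 26) + 47)*31 = (-27 + 47)*31 = 20*31 = 620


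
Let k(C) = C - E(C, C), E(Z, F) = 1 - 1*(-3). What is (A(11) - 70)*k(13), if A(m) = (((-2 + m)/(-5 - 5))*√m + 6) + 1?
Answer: -567 - 81*√11/10 ≈ -593.86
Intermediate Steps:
E(Z, F) = 4 (E(Z, F) = 1 + 3 = 4)
k(C) = -4 + C (k(C) = C - 1*4 = C - 4 = -4 + C)
A(m) = 7 + √m*(⅕ - m/10) (A(m) = (((-2 + m)/(-10))*√m + 6) + 1 = (((-2 + m)*(-⅒))*√m + 6) + 1 = ((⅕ - m/10)*√m + 6) + 1 = (√m*(⅕ - m/10) + 6) + 1 = (6 + √m*(⅕ - m/10)) + 1 = 7 + √m*(⅕ - m/10))
(A(11) - 70)*k(13) = ((7 - 11*√11/10 + √11/5) - 70)*(-4 + 13) = ((7 - 11*√11/10 + √11/5) - 70)*9 = ((7 - 9*√11/10) - 70)*9 = (-63 - 9*√11/10)*9 = -567 - 81*√11/10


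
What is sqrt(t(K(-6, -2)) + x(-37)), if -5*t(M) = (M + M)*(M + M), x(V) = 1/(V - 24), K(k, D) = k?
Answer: I*sqrt(2680645)/305 ≈ 5.3681*I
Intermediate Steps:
x(V) = 1/(-24 + V)
t(M) = -4*M**2/5 (t(M) = -(M + M)*(M + M)/5 = -2*M*2*M/5 = -4*M**2/5)
sqrt(t(K(-6, -2)) + x(-37)) = sqrt(-4/5*(-6)**2 + 1/(-24 - 37)) = sqrt(-4/5*36 + 1/(-61)) = sqrt(-144/5 - 1/61) = sqrt(-8789/305) = I*sqrt(2680645)/305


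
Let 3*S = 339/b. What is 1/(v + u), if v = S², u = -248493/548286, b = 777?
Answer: -110338719498/47673788821 ≈ -2.3145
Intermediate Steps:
u = -82831/182762 (u = -248493/548286 = -1*82831/182762 = -82831/182762 ≈ -0.45322)
S = 113/777 (S = (339/777)/3 = (339*(1/777))/3 = (⅓)*(113/259) = 113/777 ≈ 0.14543)
v = 12769/603729 (v = (113/777)² = 12769/603729 ≈ 0.021150)
1/(v + u) = 1/(12769/603729 - 82831/182762) = 1/(-47673788821/110338719498) = -110338719498/47673788821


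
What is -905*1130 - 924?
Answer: -1023574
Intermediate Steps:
-905*1130 - 924 = -1022650 - 924 = -1023574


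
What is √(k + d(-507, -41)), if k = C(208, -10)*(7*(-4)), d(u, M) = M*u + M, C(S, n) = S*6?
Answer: I*√14198 ≈ 119.16*I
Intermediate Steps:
C(S, n) = 6*S
d(u, M) = M + M*u
k = -34944 (k = (6*208)*(7*(-4)) = 1248*(-28) = -34944)
√(k + d(-507, -41)) = √(-34944 - 41*(1 - 507)) = √(-34944 - 41*(-506)) = √(-34944 + 20746) = √(-14198) = I*√14198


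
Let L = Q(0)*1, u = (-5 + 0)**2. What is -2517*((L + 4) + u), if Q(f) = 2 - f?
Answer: -78027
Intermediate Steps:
u = 25 (u = (-5)**2 = 25)
L = 2 (L = (2 - 1*0)*1 = (2 + 0)*1 = 2*1 = 2)
-2517*((L + 4) + u) = -2517*((2 + 4) + 25) = -2517*(6 + 25) = -2517*31 = -78027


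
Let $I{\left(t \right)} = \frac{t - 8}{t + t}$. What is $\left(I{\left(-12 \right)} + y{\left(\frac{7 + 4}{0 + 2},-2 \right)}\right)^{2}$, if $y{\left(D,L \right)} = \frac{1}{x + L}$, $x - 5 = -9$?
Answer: $\frac{4}{9} \approx 0.44444$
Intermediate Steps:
$x = -4$ ($x = 5 - 9 = -4$)
$I{\left(t \right)} = \frac{-8 + t}{2 t}$
$y{\left(D,L \right)} = \frac{1}{-4 + L}$
$\left(I{\left(-12 \right)} + y{\left(\frac{7 + 4}{0 + 2},-2 \right)}\right)^{2} = \left(\frac{-8 - 12}{2 \left(-12\right)} + \frac{1}{-4 - 2}\right)^{2} = \left(\frac{1}{2} \left(- \frac{1}{12}\right) \left(-20\right) + \frac{1}{-6}\right)^{2} = \left(\frac{5}{6} - \frac{1}{6}\right)^{2} = \left(\frac{2}{3}\right)^{2} = \frac{4}{9}$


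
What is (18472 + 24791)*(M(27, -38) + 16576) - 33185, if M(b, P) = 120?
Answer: 722285863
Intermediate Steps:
(18472 + 24791)*(M(27, -38) + 16576) - 33185 = (18472 + 24791)*(120 + 16576) - 33185 = 43263*16696 - 33185 = 722319048 - 33185 = 722285863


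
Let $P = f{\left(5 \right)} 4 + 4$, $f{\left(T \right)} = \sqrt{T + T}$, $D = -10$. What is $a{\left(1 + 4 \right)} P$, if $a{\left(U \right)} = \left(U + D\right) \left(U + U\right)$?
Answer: $-200 - 200 \sqrt{10} \approx -832.46$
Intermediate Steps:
$f{\left(T \right)} = \sqrt{2} \sqrt{T}$ ($f{\left(T \right)} = \sqrt{2 T} = \sqrt{2} \sqrt{T}$)
$P = 4 + 4 \sqrt{10}$ ($P = \sqrt{2} \sqrt{5} \cdot 4 + 4 = \sqrt{10} \cdot 4 + 4 = 4 \sqrt{10} + 4 = 4 + 4 \sqrt{10} \approx 16.649$)
$a{\left(U \right)} = 2 U \left(-10 + U\right)$ ($a{\left(U \right)} = \left(U - 10\right) \left(U + U\right) = \left(-10 + U\right) 2 U = 2 U \left(-10 + U\right)$)
$a{\left(1 + 4 \right)} P = 2 \left(1 + 4\right) \left(-10 + \left(1 + 4\right)\right) \left(4 + 4 \sqrt{10}\right) = 2 \cdot 5 \left(-10 + 5\right) \left(4 + 4 \sqrt{10}\right) = 2 \cdot 5 \left(-5\right) \left(4 + 4 \sqrt{10}\right) = - 50 \left(4 + 4 \sqrt{10}\right) = -200 - 200 \sqrt{10}$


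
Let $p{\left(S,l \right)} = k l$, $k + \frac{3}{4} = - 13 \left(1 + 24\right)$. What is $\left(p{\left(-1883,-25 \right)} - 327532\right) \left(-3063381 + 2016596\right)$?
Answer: $\frac{1337323317105}{4} \approx 3.3433 \cdot 10^{11}$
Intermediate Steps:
$k = - \frac{1303}{4}$ ($k = - \frac{3}{4} - 13 \left(1 + 24\right) = - \frac{3}{4} - 325 = - \frac{1303}{4} \approx -325.75$)
$p{\left(S,l \right)} = - \frac{1303 l}{4}$
$\left(p{\left(-1883,-25 \right)} - 327532\right) \left(-3063381 + 2016596\right) = \left(\left(- \frac{1303}{4}\right) \left(-25\right) - 327532\right) \left(-3063381 + 2016596\right) = \left(\frac{32575}{4} + \left(-2501377 + 2173845\right)\right) \left(-1046785\right) = \left(\frac{32575}{4} - 327532\right) \left(-1046785\right) = \left(- \frac{1277553}{4}\right) \left(-1046785\right) = \frac{1337323317105}{4}$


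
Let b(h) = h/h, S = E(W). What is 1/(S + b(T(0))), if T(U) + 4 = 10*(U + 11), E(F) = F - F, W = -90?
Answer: 1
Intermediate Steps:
E(F) = 0
S = 0
T(U) = 106 + 10*U (T(U) = -4 + 10*(U + 11) = -4 + 10*(11 + U) = -4 + (110 + 10*U) = 106 + 10*U)
b(h) = 1
1/(S + b(T(0))) = 1/(0 + 1) = 1/1 = 1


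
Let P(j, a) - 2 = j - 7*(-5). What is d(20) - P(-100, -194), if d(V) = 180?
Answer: 243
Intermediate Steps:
P(j, a) = 37 + j (P(j, a) = 2 + (j - 7*(-5)) = 2 + (j + 35) = 2 + (35 + j) = 37 + j)
d(20) - P(-100, -194) = 180 - (37 - 100) = 180 - 1*(-63) = 180 + 63 = 243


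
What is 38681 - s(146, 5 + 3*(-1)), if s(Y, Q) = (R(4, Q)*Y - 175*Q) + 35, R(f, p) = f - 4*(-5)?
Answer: 35492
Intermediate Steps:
R(f, p) = 20 + f (R(f, p) = f + 20 = 20 + f)
s(Y, Q) = 35 - 175*Q + 24*Y (s(Y, Q) = ((20 + 4)*Y - 175*Q) + 35 = (24*Y - 175*Q) + 35 = (-175*Q + 24*Y) + 35 = 35 - 175*Q + 24*Y)
38681 - s(146, 5 + 3*(-1)) = 38681 - (35 - 175*(5 + 3*(-1)) + 24*146) = 38681 - (35 - 175*(5 - 3) + 3504) = 38681 - (35 - 175*2 + 3504) = 38681 - (35 - 350 + 3504) = 38681 - 1*3189 = 38681 - 3189 = 35492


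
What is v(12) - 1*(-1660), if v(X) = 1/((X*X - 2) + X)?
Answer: 255641/154 ≈ 1660.0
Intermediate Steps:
v(X) = 1/(-2 + X + X²) (v(X) = 1/((X² - 2) + X) = 1/((-2 + X²) + X) = 1/(-2 + X + X²))
v(12) - 1*(-1660) = 1/(-2 + 12 + 12²) - 1*(-1660) = 1/(-2 + 12 + 144) + 1660 = 1/154 + 1660 = 255641/154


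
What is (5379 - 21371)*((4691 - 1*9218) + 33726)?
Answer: -466950408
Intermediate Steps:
(5379 - 21371)*((4691 - 1*9218) + 33726) = -15992*((4691 - 9218) + 33726) = -15992*(-4527 + 33726) = -15992*29199 = -466950408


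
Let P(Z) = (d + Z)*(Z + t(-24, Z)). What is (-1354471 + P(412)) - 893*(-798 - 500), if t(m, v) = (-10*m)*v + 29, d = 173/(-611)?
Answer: 24865728312/611 ≈ 4.0697e+7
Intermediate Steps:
d = -173/611 (d = 173*(-1/611) = -173/611 ≈ -0.28314)
t(m, v) = 29 - 10*m*v (t(m, v) = -10*m*v + 29 = 29 - 10*m*v)
P(Z) = (29 + 241*Z)*(-173/611 + Z) (P(Z) = (-173/611 + Z)*(Z + (29 - 10*(-24)*Z)) = (-173/611 + Z)*(Z + (29 + 240*Z)) = (-173/611 + Z)*(29 + 241*Z) = (29 + 241*Z)*(-173/611 + Z))
(-1354471 + P(412)) - 893*(-798 - 500) = (-1354471 + (-5017/611 + 241*412² - 23974/611*412)) - 893*(-798 - 500) = (-1354471 + (-5017/611 + 241*169744 - 9877288/611)) - 893*(-1298) = (-1354471 + (-5017/611 + 40908304 - 9877288/611)) + 1159114 = (-1354471 + 24985091439/611) + 1159114 = 24157509658/611 + 1159114 = 24865728312/611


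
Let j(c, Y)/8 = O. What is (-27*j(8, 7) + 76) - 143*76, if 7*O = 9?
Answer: -77488/7 ≈ -11070.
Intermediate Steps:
O = 9/7 (O = (1/7)*9 = 9/7 ≈ 1.2857)
j(c, Y) = 72/7 (j(c, Y) = 8*(9/7) = 72/7)
(-27*j(8, 7) + 76) - 143*76 = (-27*72/7 + 76) - 143*76 = (-1944/7 + 76) - 1*10868 = -1412/7 - 10868 = -77488/7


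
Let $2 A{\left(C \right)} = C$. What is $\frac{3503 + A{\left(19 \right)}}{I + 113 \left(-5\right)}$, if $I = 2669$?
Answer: $\frac{7025}{4208} \approx 1.6694$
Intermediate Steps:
$A{\left(C \right)} = \frac{C}{2}$
$\frac{3503 + A{\left(19 \right)}}{I + 113 \left(-5\right)} = \frac{3503 + \frac{1}{2} \cdot 19}{2669 + 113 \left(-5\right)} = \frac{3503 + \frac{19}{2}}{2669 - 565} = \frac{7025}{2 \cdot 2104} = \frac{7025}{2} \cdot \frac{1}{2104} = \frac{7025}{4208}$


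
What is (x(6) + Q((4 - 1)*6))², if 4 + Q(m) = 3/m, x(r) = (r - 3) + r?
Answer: 961/36 ≈ 26.694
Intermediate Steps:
x(r) = -3 + 2*r (x(r) = (-3 + r) + r = -3 + 2*r)
Q(m) = -4 + 3/m
(x(6) + Q((4 - 1)*6))² = ((-3 + 2*6) + (-4 + 3/(((4 - 1)*6))))² = ((-3 + 12) + (-4 + 3/((3*6))))² = (9 + (-4 + 3/18))² = (9 + (-4 + 3*(1/18)))² = (9 + (-4 + ⅙))² = (9 - 23/6)² = (31/6)² = 961/36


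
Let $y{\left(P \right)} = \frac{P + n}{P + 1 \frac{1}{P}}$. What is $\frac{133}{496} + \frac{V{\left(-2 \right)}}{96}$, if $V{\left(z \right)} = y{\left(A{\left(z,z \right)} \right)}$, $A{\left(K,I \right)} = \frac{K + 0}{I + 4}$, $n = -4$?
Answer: $\frac{1751}{5952} \approx 0.29419$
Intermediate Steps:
$A{\left(K,I \right)} = \frac{K}{4 + I}$
$y{\left(P \right)} = \frac{-4 + P}{P + \frac{1}{P}}$ ($y{\left(P \right)} = \frac{P - 4}{P + 1 \frac{1}{P}} = \frac{-4 + P}{P + \frac{1}{P}}$)
$V{\left(z \right)} = \frac{z \left(-4 + \frac{z}{4 + z}\right)}{\left(1 + \frac{z^{2}}{\left(4 + z\right)^{2}}\right) \left(4 + z\right)}$ ($V{\left(z \right)} = \frac{\frac{z}{4 + z} \left(-4 + \frac{z}{4 + z}\right)}{1 + \left(\frac{z}{4 + z}\right)^{2}} = \frac{\frac{z}{4 + z} \left(-4 + \frac{z}{4 + z}\right)}{1 + \frac{z^{2}}{\left(4 + z\right)^{2}}} = \frac{z \left(-4 + \frac{z}{4 + z}\right)}{\left(1 + \frac{z^{2}}{\left(4 + z\right)^{2}}\right) \left(4 + z\right)}$)
$\frac{133}{496} + \frac{V{\left(-2 \right)}}{96} = \frac{133}{496} + \frac{\left(-2\right) \frac{1}{\left(-2\right)^{2} + \left(4 - 2\right)^{2}} \left(-16 - -6\right)}{96} = 133 \cdot \frac{1}{496} + - \frac{2 \left(-16 + 6\right)}{4 + 2^{2}} \cdot \frac{1}{96} = \frac{133}{496} + \left(-2\right) \frac{1}{4 + 4} \left(-10\right) \frac{1}{96} = \frac{133}{496} + \left(-2\right) \frac{1}{8} \left(-10\right) \frac{1}{96} = \frac{133}{496} + \frac{5}{2} \cdot \frac{1}{96} = \frac{133}{496} + \frac{5}{192} = \frac{1751}{5952}$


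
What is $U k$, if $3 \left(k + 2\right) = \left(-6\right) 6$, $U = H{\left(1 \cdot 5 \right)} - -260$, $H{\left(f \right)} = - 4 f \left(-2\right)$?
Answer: $-4200$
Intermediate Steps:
$H{\left(f \right)} = 8 f$
$U = 300$ ($U = 8 \cdot 1 \cdot 5 - -260 = 8 \cdot 5 + 260 = 40 + 260 = 300$)
$k = -14$ ($k = -2 + \frac{\left(-6\right) 6}{3} = -2 + \frac{1}{3} \left(-36\right) = -2 - 12 = -14$)
$U k = 300 \left(-14\right) = -4200$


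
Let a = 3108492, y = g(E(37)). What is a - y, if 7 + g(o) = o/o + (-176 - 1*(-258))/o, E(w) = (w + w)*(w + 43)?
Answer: 9201154039/2960 ≈ 3.1085e+6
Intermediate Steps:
E(w) = 2*w*(43 + w) (E(w) = (2*w)*(43 + w) = 2*w*(43 + w))
g(o) = -6 + 82/o (g(o) = -7 + (o/o + (-176 - 1*(-258))/o) = -7 + (1 + (-176 + 258)/o) = -7 + (1 + 82/o) = -6 + 82/o)
y = -17719/2960 (y = -6 + 82/((2*37*(43 + 37))) = -6 + 82/((2*37*80)) = -6 + 82/5920 = -6 + 82*(1/5920) = -6 + 41/2960 = -17719/2960 ≈ -5.9861)
a - y = 3108492 - 1*(-17719/2960) = 3108492 + 17719/2960 = 9201154039/2960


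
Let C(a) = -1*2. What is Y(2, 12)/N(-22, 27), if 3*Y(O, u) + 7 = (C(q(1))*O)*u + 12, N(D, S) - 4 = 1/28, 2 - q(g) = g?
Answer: -1204/339 ≈ -3.5516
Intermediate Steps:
q(g) = 2 - g
C(a) = -2
N(D, S) = 113/28 (N(D, S) = 4 + 1/28 = 113/28)
Y(O, u) = 5/3 - 2*O*u/3 (Y(O, u) = -7/3 + ((-2*O)*u + 12)/3 = -7/3 + (-2*O*u + 12)/3 = -7/3 + (12 - 2*O*u)/3 = -7/3 + (4 - 2*O*u/3) = 5/3 - 2*O*u/3)
Y(2, 12)/N(-22, 27) = (5/3 - 2/3*2*12)/(113/28) = (5/3 - 16)*(28/113) = -43/3*28/113 = -1204/339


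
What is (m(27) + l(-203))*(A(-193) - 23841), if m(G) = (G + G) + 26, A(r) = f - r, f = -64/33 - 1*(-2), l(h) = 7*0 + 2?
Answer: -63991324/33 ≈ -1.9391e+6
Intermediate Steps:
l(h) = 2 (l(h) = 0 + 2 = 2)
f = 2/33 (f = -64*1/33 + 2 = -64/33 + 2 = 2/33 ≈ 0.060606)
A(r) = 2/33 - r
m(G) = 26 + 2*G (m(G) = 2*G + 26 = 26 + 2*G)
(m(27) + l(-203))*(A(-193) - 23841) = ((26 + 2*27) + 2)*((2/33 - 1*(-193)) - 23841) = ((26 + 54) + 2)*((2/33 + 193) - 23841) = (80 + 2)*(6371/33 - 23841) = 82*(-780382/33) = -63991324/33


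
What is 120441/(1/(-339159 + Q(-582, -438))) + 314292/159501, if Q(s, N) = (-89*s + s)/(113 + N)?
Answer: -706163002443773177/17279275 ≈ -4.0868e+10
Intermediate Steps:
Q(s, N) = -88*s/(113 + N) (Q(s, N) = (-88*s)/(113 + N) = -88*s/(113 + N))
120441/(1/(-339159 + Q(-582, -438))) + 314292/159501 = 120441/(1/(-339159 - 88*(-582)/(113 - 438))) + 314292/159501 = 120441/(1/(-339159 - 88*(-582)/(-325))) + 314292*(1/159501) = 120441/(1/(-339159 - 88*(-582)*(-1/325))) + 104764/53167 = 120441/(1/(-339159 - 51216/325)) + 104764/53167 = 120441/(1/(-110277891/325)) + 104764/53167 = 120441/(-325/110277891) + 104764/53167 = 120441*(-110277891/325) + 104764/53167 = -13281979469931/325 + 104764/53167 = -706163002443773177/17279275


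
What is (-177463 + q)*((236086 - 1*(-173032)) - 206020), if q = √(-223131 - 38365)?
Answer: -36042380374 + 406196*I*√65374 ≈ -3.6042e+10 + 1.0386e+8*I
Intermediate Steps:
q = 2*I*√65374 (q = √(-261496) = 2*I*√65374 ≈ 511.37*I)
(-177463 + q)*((236086 - 1*(-173032)) - 206020) = (-177463 + 2*I*√65374)*((236086 - 1*(-173032)) - 206020) = (-177463 + 2*I*√65374)*((236086 + 173032) - 206020) = (-177463 + 2*I*√65374)*(409118 - 206020) = (-177463 + 2*I*√65374)*203098 = -36042380374 + 406196*I*√65374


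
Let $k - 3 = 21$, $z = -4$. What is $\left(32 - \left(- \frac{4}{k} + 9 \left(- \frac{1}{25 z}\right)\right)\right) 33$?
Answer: $\frac{105853}{100} \approx 1058.5$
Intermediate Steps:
$k = 24$ ($k = 3 + 21 = 24$)
$\left(32 - \left(- \frac{4}{k} + 9 \left(- \frac{1}{25 z}\right)\right)\right) 33 = \left(32 + \left(\frac{4}{24} - \frac{9}{5 \left(-4\right) \left(-5\right)}\right)\right) 33 = \left(32 + \left(4 \cdot \frac{1}{24} - \frac{9}{\left(-20\right) \left(-5\right)}\right)\right) 33 = \left(32 + \left(\frac{1}{6} - \frac{9}{100}\right)\right) 33 = \left(32 + \frac{23}{300}\right) 33 = \frac{9623}{300} \cdot 33 = \frac{105853}{100}$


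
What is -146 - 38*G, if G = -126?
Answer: 4642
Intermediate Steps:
-146 - 38*G = -146 - 38*(-126) = -146 + 4788 = 4642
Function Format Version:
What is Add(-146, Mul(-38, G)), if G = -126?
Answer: 4642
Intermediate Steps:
Add(-146, Mul(-38, G)) = Add(-146, Mul(-38, -126)) = Add(-146, 4788) = 4642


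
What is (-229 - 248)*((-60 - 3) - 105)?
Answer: 80136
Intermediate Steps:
(-229 - 248)*((-60 - 3) - 105) = -477*(-63 - 105) = -477*(-168) = 80136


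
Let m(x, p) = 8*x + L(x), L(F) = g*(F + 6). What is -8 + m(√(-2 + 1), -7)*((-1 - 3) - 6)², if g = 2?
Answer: 1192 + 1000*I ≈ 1192.0 + 1000.0*I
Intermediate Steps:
L(F) = 12 + 2*F (L(F) = 2*(F + 6) = 2*(6 + F) = 12 + 2*F)
m(x, p) = 12 + 10*x (m(x, p) = 8*x + (12 + 2*x) = 12 + 10*x)
-8 + m(√(-2 + 1), -7)*((-1 - 3) - 6)² = -8 + (12 + 10*√(-2 + 1))*((-1 - 3) - 6)² = -8 + (12 + 10*√(-1))*(-4 - 6)² = -8 + (12 + 10*I)*(-10)² = -8 + (12 + 10*I)*100 = -8 + (1200 + 1000*I) = 1192 + 1000*I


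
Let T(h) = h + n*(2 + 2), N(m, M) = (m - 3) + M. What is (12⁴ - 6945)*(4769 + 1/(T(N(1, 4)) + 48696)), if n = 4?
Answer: 1067961556999/16238 ≈ 6.5769e+7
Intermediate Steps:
N(m, M) = -3 + M + m (N(m, M) = (-3 + m) + M = -3 + M + m)
T(h) = 16 + h (T(h) = h + 4*(2 + 2) = h + 4*4 = h + 16 = 16 + h)
(12⁴ - 6945)*(4769 + 1/(T(N(1, 4)) + 48696)) = (12⁴ - 6945)*(4769 + 1/((16 + (-3 + 4 + 1)) + 48696)) = (20736 - 6945)*(4769 + 1/((16 + 2) + 48696)) = 13791*(4769 + 1/(18 + 48696)) = 13791*(4769 + 1/48714) = 13791*(232317067/48714) = 1067961556999/16238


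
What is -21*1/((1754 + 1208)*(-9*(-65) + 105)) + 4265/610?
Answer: 290556963/41556860 ≈ 6.9918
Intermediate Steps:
-21*1/((1754 + 1208)*(-9*(-65) + 105)) + 4265/610 = -21*1/(2962*(585 + 105)) + 4265*(1/610) = -21/(690*2962) + 853/122 = -21/2043780 + 853/122 = -21*1/2043780 + 853/122 = -7/681260 + 853/122 = 290556963/41556860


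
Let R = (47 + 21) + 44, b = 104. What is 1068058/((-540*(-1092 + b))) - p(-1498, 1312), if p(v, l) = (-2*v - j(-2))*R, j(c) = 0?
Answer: -89511317491/266760 ≈ -3.3555e+5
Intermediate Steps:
R = 112 (R = 68 + 44 = 112)
p(v, l) = -224*v (p(v, l) = (-2*v - 1*0)*112 = (-2*v + 0)*112 = -2*v*112 = -224*v)
1068058/((-540*(-1092 + b))) - p(-1498, 1312) = 1068058/((-540*(-1092 + 104))) - (-224)*(-1498) = 1068058/((-540*(-988))) - 1*335552 = 1068058/533520 - 335552 = 1068058*(1/533520) - 335552 = 534029/266760 - 335552 = -89511317491/266760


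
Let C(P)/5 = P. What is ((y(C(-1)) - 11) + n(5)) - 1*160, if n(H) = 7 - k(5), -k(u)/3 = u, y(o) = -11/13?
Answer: -1948/13 ≈ -149.85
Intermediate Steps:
C(P) = 5*P
y(o) = -11/13 (y(o) = -11*1/13 = -11/13)
k(u) = -3*u
n(H) = 22 (n(H) = 7 - (-3)*5 = 7 - 1*(-15) = 7 + 15 = 22)
((y(C(-1)) - 11) + n(5)) - 1*160 = ((-11/13 - 11) + 22) - 1*160 = (-154/13 + 22) - 160 = 132/13 - 160 = -1948/13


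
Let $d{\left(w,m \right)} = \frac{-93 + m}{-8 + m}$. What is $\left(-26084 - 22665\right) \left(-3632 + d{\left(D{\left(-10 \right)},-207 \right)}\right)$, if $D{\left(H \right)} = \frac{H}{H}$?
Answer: $\frac{7610498884}{43} \approx 1.7699 \cdot 10^{8}$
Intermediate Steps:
$D{\left(H \right)} = 1$
$d{\left(w,m \right)} = \frac{-93 + m}{-8 + m}$
$\left(-26084 - 22665\right) \left(-3632 + d{\left(D{\left(-10 \right)},-207 \right)}\right) = \left(-26084 - 22665\right) \left(-3632 + \frac{-93 - 207}{-8 - 207}\right) = - 48749 \left(-3632 + \frac{1}{-215} \left(-300\right)\right) = - 48749 \left(-3632 - - \frac{60}{43}\right) = - 48749 \left(-3632 + \frac{60}{43}\right) = \left(-48749\right) \left(- \frac{156116}{43}\right) = \frac{7610498884}{43}$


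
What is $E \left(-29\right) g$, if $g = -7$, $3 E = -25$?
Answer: $- \frac{5075}{3} \approx -1691.7$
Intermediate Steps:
$E = - \frac{25}{3}$ ($E = \frac{1}{3} \left(-25\right) = - \frac{25}{3} \approx -8.3333$)
$E \left(-29\right) g = \left(- \frac{25}{3}\right) \left(-29\right) \left(-7\right) = \frac{725}{3} \left(-7\right) = - \frac{5075}{3}$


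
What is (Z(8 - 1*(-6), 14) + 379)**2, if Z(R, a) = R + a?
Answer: 165649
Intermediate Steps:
(Z(8 - 1*(-6), 14) + 379)**2 = (((8 - 1*(-6)) + 14) + 379)**2 = (((8 + 6) + 14) + 379)**2 = ((14 + 14) + 379)**2 = (28 + 379)**2 = 407**2 = 165649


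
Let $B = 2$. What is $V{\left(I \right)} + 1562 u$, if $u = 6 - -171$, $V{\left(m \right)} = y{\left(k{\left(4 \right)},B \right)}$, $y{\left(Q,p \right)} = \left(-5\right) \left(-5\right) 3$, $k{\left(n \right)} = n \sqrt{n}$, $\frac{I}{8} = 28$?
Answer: $276549$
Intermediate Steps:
$I = 224$ ($I = 8 \cdot 28 = 224$)
$k{\left(n \right)} = n^{\frac{3}{2}}$
$y{\left(Q,p \right)} = 75$ ($y{\left(Q,p \right)} = 25 \cdot 3 = 75$)
$V{\left(m \right)} = 75$
$u = 177$ ($u = 6 + 171 = 177$)
$V{\left(I \right)} + 1562 u = 75 + 1562 \cdot 177 = 75 + 276474 = 276549$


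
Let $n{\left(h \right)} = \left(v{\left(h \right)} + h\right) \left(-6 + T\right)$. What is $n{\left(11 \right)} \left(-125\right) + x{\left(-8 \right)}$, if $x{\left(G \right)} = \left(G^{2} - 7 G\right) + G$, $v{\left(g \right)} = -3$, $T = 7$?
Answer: $-888$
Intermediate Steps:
$n{\left(h \right)} = -3 + h$ ($n{\left(h \right)} = \left(-3 + h\right) \left(-6 + 7\right) = \left(-3 + h\right) 1 = -3 + h$)
$x{\left(G \right)} = G^{2} - 6 G$
$n{\left(11 \right)} \left(-125\right) + x{\left(-8 \right)} = \left(-3 + 11\right) \left(-125\right) - 8 \left(-6 - 8\right) = 8 \left(-125\right) - -112 = -1000 + 112 = -888$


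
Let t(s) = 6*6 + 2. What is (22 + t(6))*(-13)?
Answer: -780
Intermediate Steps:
t(s) = 38 (t(s) = 36 + 2 = 38)
(22 + t(6))*(-13) = (22 + 38)*(-13) = 60*(-13) = -780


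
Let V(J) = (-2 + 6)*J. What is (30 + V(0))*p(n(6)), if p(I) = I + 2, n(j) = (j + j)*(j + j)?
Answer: 4380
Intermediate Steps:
n(j) = 4*j² (n(j) = (2*j)*(2*j) = 4*j²)
p(I) = 2 + I
V(J) = 4*J
(30 + V(0))*p(n(6)) = (30 + 4*0)*(2 + 4*6²) = (30 + 0)*(2 + 4*36) = 30*(2 + 144) = 30*146 = 4380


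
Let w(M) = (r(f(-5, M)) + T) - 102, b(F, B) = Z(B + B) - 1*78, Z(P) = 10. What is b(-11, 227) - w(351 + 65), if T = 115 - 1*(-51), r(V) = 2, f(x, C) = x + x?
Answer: -134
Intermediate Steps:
f(x, C) = 2*x
T = 166 (T = 115 + 51 = 166)
b(F, B) = -68 (b(F, B) = 10 - 1*78 = 10 - 78 = -68)
w(M) = 66 (w(M) = (2 + 166) - 102 = 168 - 102 = 66)
b(-11, 227) - w(351 + 65) = -68 - 1*66 = -68 - 66 = -134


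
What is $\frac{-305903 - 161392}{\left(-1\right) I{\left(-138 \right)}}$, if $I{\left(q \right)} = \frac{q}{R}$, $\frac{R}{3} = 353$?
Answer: $- \frac{164955135}{46} \approx -3.586 \cdot 10^{6}$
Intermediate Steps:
$R = 1059$ ($R = 3 \cdot 353 = 1059$)
$I{\left(q \right)} = \frac{q}{1059}$
$\frac{-305903 - 161392}{\left(-1\right) I{\left(-138 \right)}} = \frac{-305903 - 161392}{\left(-1\right) \frac{1}{1059} \left(-138\right)} = \frac{-305903 - 161392}{\left(-1\right) \left(- \frac{46}{353}\right)} = - \frac{467295}{\frac{46}{353}} = \left(-467295\right) \frac{353}{46} = - \frac{164955135}{46}$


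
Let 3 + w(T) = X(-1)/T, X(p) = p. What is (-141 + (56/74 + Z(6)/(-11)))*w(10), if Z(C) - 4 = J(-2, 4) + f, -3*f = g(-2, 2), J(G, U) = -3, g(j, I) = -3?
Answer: 1771743/4070 ≈ 435.32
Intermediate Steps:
w(T) = -3 - 1/T
f = 1 (f = -1/3*(-3) = 1)
Z(C) = 2 (Z(C) = 4 + (-3 + 1) = 4 - 2 = 2)
(-141 + (56/74 + Z(6)/(-11)))*w(10) = (-141 + (56/74 + 2/(-11)))*(-3 - 1/10) = (-141 + (56*(1/74) + 2*(-1/11)))*(-3 - 1*1/10) = (-141 + (28/37 - 2/11))*(-3 - 1/10) = (-141 + 234/407)*(-31/10) = -57153/407*(-31/10) = 1771743/4070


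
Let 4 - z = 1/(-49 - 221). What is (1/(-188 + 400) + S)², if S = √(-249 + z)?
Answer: -1486500193/6067440 + I*√1984470/9540 ≈ -245.0 + 0.14766*I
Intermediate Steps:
z = 1081/270 (z = 4 - 1/(-49 - 221) = 4 - 1/(-270) = 4 - 1*(-1/270) = 4 + 1/270 = 1081/270 ≈ 4.0037)
S = I*√1984470/90 (S = √(-249 + 1081/270) = √(-66149/270) = I*√1984470/90 ≈ 15.652*I)
(1/(-188 + 400) + S)² = (1/(-188 + 400) + I*√1984470/90)² = (1/212 + I*√1984470/90)²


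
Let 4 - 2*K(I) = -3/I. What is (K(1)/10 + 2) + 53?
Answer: 1107/20 ≈ 55.350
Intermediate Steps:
K(I) = 2 + 3/(2*I) (K(I) = 2 - (-3)/(2*I) = 2 + 3/(2*I))
(K(1)/10 + 2) + 53 = ((2 + (3/2)/1)/10 + 2) + 53 = ((2 + (3/2)*1)*(⅒) + 2) + 53 = ((2 + 3/2)*(⅒) + 2) + 53 = ((7/2)*(⅒) + 2) + 53 = (7/20 + 2) + 53 = 47/20 + 53 = 1107/20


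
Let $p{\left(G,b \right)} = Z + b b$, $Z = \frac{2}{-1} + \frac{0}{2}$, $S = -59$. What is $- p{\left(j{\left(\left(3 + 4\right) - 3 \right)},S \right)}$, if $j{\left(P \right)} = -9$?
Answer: $-3479$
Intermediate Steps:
$Z = -2$ ($Z = 2 \left(-1\right) + 0 \cdot \frac{1}{2} = -2 + 0 = -2$)
$p{\left(G,b \right)} = -2 + b^{2}$ ($p{\left(G,b \right)} = -2 + b b = -2 + b^{2}$)
$- p{\left(j{\left(\left(3 + 4\right) - 3 \right)},S \right)} = - (-2 + \left(-59\right)^{2}) = - (-2 + 3481) = \left(-1\right) 3479 = -3479$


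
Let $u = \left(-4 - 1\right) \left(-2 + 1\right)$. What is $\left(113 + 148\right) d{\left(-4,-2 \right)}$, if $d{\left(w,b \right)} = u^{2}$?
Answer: $6525$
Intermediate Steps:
$u = 5$ ($u = \left(-5\right) \left(-1\right) = 5$)
$d{\left(w,b \right)} = 25$ ($d{\left(w,b \right)} = 5^{2} = 25$)
$\left(113 + 148\right) d{\left(-4,-2 \right)} = \left(113 + 148\right) 25 = 261 \cdot 25 = 6525$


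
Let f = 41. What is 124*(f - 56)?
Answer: -1860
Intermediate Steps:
124*(f - 56) = 124*(41 - 56) = 124*(-15) = -1860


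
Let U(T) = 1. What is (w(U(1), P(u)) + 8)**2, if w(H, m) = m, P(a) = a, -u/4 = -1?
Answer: 144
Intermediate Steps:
u = 4 (u = -4*(-1) = 4)
(w(U(1), P(u)) + 8)**2 = (4 + 8)**2 = 12**2 = 144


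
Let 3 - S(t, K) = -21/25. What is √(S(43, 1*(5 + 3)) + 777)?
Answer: 9*√241/5 ≈ 27.944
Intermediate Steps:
S(t, K) = 96/25 (S(t, K) = 3 - (-21)/25 = 3 - 1*(-21/25) = 3 + 21/25 = 96/25)
√(S(43, 1*(5 + 3)) + 777) = √(96/25 + 777) = √(19521/25) = 9*√241/5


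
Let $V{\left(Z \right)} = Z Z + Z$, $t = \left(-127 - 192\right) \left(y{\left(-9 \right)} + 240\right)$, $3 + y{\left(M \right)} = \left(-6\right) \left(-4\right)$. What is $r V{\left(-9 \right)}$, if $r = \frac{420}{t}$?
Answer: $- \frac{3360}{9251} \approx -0.3632$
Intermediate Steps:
$y{\left(M \right)} = 21$ ($y{\left(M \right)} = -3 - -24 = -3 + 24 = 21$)
$t = -83259$ ($t = \left(-127 - 192\right) \left(21 + 240\right) = \left(-319\right) 261 = -83259$)
$V{\left(Z \right)} = Z + Z^{2}$ ($V{\left(Z \right)} = Z^{2} + Z = Z + Z^{2}$)
$r = - \frac{140}{27753}$ ($r = \frac{420}{-83259} = 420 \left(- \frac{1}{83259}\right) = - \frac{140}{27753} \approx -0.0050445$)
$r V{\left(-9 \right)} = - \frac{140 \left(- 9 \left(1 - 9\right)\right)}{27753} = - \frac{140 \left(\left(-9\right) \left(-8\right)\right)}{27753} = \left(- \frac{140}{27753}\right) 72 = - \frac{3360}{9251}$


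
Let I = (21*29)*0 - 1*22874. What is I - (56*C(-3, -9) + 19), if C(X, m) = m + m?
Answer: -21885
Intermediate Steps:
C(X, m) = 2*m
I = -22874 (I = 609*0 - 22874 = 0 - 22874 = -22874)
I - (56*C(-3, -9) + 19) = -22874 - (56*(2*(-9)) + 19) = -22874 - (56*(-18) + 19) = -22874 - (-1008 + 19) = -22874 - 1*(-989) = -22874 + 989 = -21885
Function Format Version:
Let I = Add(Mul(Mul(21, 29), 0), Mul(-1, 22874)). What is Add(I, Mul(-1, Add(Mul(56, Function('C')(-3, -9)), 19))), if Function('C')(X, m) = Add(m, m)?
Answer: -21885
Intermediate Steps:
Function('C')(X, m) = Mul(2, m)
I = -22874 (I = Add(Mul(609, 0), -22874) = Add(0, -22874) = -22874)
Add(I, Mul(-1, Add(Mul(56, Function('C')(-3, -9)), 19))) = Add(-22874, Mul(-1, Add(Mul(56, Mul(2, -9)), 19))) = Add(-22874, Mul(-1, Add(Mul(56, -18), 19))) = Add(-22874, Mul(-1, Add(-1008, 19))) = Add(-22874, Mul(-1, -989)) = Add(-22874, 989) = -21885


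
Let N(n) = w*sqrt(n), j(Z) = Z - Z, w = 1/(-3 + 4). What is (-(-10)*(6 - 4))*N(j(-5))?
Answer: 0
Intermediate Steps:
w = 1 (w = 1/1 = 1)
j(Z) = 0
N(n) = sqrt(n) (N(n) = 1*sqrt(n) = sqrt(n))
(-(-10)*(6 - 4))*N(j(-5)) = (-(-10)*(6 - 4))*sqrt(0) = -(-10)*2*0 = -5*(-4)*0 = 20*0 = 0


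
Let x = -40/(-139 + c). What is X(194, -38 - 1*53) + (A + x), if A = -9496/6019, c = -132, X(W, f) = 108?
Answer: 173831436/1631149 ≈ 106.57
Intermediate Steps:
x = 40/271 (x = -40/(-139 - 132) = -40/(-271) = -40*(-1/271) = 40/271 ≈ 0.14760)
A = -9496/6019 (A = -9496*1/6019 = -9496/6019 ≈ -1.5777)
X(194, -38 - 1*53) + (A + x) = 108 + (-9496/6019 + 40/271) = 108 - 2332656/1631149 = 173831436/1631149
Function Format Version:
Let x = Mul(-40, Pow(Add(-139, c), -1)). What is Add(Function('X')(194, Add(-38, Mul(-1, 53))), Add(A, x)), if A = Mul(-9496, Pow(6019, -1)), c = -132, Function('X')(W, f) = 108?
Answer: Rational(173831436, 1631149) ≈ 106.57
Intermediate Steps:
x = Rational(40, 271) (x = Mul(-40, Pow(Add(-139, -132), -1)) = Mul(-40, Pow(-271, -1)) = Mul(-40, Rational(-1, 271)) = Rational(40, 271) ≈ 0.14760)
A = Rational(-9496, 6019) (A = Mul(-9496, Rational(1, 6019)) = Rational(-9496, 6019) ≈ -1.5777)
Add(Function('X')(194, Add(-38, Mul(-1, 53))), Add(A, x)) = Add(108, Add(Rational(-9496, 6019), Rational(40, 271))) = Add(108, Rational(-2332656, 1631149)) = Rational(173831436, 1631149)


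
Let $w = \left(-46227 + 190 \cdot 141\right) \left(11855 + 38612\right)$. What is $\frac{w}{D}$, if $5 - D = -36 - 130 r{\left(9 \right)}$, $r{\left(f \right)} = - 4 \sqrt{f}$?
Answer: $\frac{31642809}{49} \approx 6.4577 \cdot 10^{5}$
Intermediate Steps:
$w = -980927079$ ($w = \left(-46227 + 26790\right) 50467 = \left(-19437\right) 50467 = -980927079$)
$D = -1519$ ($D = 5 - \left(-36 - 130 \left(- 4 \sqrt{9}\right)\right) = 5 - \left(-36 - 130 \left(\left(-4\right) 3\right)\right) = 5 - \left(-36 - -1560\right) = 5 - \left(-36 + 1560\right) = 5 - 1524 = -1519$)
$\frac{w}{D} = - \frac{980927079}{-1519} = \left(-980927079\right) \left(- \frac{1}{1519}\right) = \frac{31642809}{49}$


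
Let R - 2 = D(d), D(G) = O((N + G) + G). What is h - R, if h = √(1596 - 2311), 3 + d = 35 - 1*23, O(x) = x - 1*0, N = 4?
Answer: -24 + I*√715 ≈ -24.0 + 26.739*I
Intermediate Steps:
O(x) = x (O(x) = x + 0 = x)
d = 9 (d = -3 + (35 - 1*23) = -3 + (35 - 23) = -3 + 12 = 9)
D(G) = 4 + 2*G (D(G) = (4 + G) + G = 4 + 2*G)
R = 24 (R = 2 + (4 + 2*9) = 2 + (4 + 18) = 2 + 22 = 24)
h = I*√715 (h = √(-715) = I*√715 ≈ 26.739*I)
h - R = I*√715 - 1*24 = I*√715 - 24 = -24 + I*√715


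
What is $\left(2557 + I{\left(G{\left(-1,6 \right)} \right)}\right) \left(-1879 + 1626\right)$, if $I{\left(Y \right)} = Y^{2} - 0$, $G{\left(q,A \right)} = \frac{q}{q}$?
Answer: $-647174$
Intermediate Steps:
$G{\left(q,A \right)} = 1$
$I{\left(Y \right)} = Y^{2}$ ($I{\left(Y \right)} = Y^{2} + 0 = Y^{2}$)
$\left(2557 + I{\left(G{\left(-1,6 \right)} \right)}\right) \left(-1879 + 1626\right) = \left(2557 + 1^{2}\right) \left(-1879 + 1626\right) = \left(2557 + 1\right) \left(-253\right) = 2558 \left(-253\right) = -647174$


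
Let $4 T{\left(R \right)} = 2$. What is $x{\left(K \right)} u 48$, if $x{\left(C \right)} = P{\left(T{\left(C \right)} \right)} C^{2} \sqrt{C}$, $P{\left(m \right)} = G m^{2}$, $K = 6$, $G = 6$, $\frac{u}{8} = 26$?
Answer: $539136 \sqrt{6} \approx 1.3206 \cdot 10^{6}$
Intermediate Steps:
$u = 208$ ($u = 8 \cdot 26 = 208$)
$T{\left(R \right)} = \frac{1}{2}$ ($T{\left(R \right)} = \frac{1}{4} \cdot 2 = \frac{1}{2}$)
$P{\left(m \right)} = 6 m^{2}$
$x{\left(C \right)} = \frac{3 C^{\frac{5}{2}}}{2}$ ($x{\left(C \right)} = \frac{6}{4} C^{2} \sqrt{C} = 6 \cdot \frac{1}{4} C^{2} \sqrt{C} = \frac{3 C^{2}}{2} \sqrt{C} = \frac{3 C^{\frac{5}{2}}}{2}$)
$x{\left(K \right)} u 48 = \frac{3 \cdot 6^{\frac{5}{2}}}{2} \cdot 208 \cdot 48 = \frac{3 \cdot 36 \sqrt{6}}{2} \cdot 9984 = 54 \sqrt{6} \cdot 9984 = 539136 \sqrt{6}$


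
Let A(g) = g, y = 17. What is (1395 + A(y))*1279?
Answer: 1805948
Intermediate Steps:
(1395 + A(y))*1279 = (1395 + 17)*1279 = 1412*1279 = 1805948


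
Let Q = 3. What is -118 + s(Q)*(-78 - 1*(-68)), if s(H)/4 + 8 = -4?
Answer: 362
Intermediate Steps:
s(H) = -48 (s(H) = -32 + 4*(-4) = -32 - 16 = -48)
-118 + s(Q)*(-78 - 1*(-68)) = -118 - 48*(-78 - 1*(-68)) = -118 - 48*(-78 + 68) = -118 - 48*(-10) = -118 + 480 = 362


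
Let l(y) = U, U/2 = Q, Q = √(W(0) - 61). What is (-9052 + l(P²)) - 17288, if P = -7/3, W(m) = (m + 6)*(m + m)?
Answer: -26340 + 2*I*√61 ≈ -26340.0 + 15.62*I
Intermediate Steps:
W(m) = 2*m*(6 + m) (W(m) = (6 + m)*(2*m) = 2*m*(6 + m))
P = -7/3 (P = -7*⅓ = -7/3 ≈ -2.3333)
Q = I*√61 (Q = √(2*0*(6 + 0) - 61) = √(2*0*6 - 61) = √(0 - 61) = √(-61) = I*√61 ≈ 7.8102*I)
U = 2*I*√61 (U = 2*(I*√61) = 2*I*√61 ≈ 15.62*I)
l(y) = 2*I*√61
(-9052 + l(P²)) - 17288 = (-9052 + 2*I*√61) - 17288 = -26340 + 2*I*√61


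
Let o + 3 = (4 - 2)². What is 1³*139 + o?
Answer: 140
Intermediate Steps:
o = 1 (o = -3 + (4 - 2)² = -3 + 2² = -3 + 4 = 1)
1³*139 + o = 1³*139 + 1 = 1*139 + 1 = 139 + 1 = 140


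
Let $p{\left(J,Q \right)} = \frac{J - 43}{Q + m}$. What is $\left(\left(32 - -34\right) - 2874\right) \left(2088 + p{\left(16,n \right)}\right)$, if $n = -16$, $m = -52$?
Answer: $- \frac{99691722}{17} \approx -5.8642 \cdot 10^{6}$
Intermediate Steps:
$p{\left(J,Q \right)} = \frac{-43 + J}{-52 + Q}$ ($p{\left(J,Q \right)} = \frac{J - 43}{Q - 52} = \frac{-43 + J}{-52 + Q}$)
$\left(\left(32 - -34\right) - 2874\right) \left(2088 + p{\left(16,n \right)}\right) = \left(\left(32 - -34\right) - 2874\right) \left(2088 + \frac{-43 + 16}{-52 - 16}\right) = \left(\left(32 + 34\right) - 2874\right) \left(2088 + \frac{1}{-68} \left(-27\right)\right) = \left(66 - 2874\right) \left(2088 - - \frac{27}{68}\right) = - 2808 \left(2088 + \frac{27}{68}\right) = \left(-2808\right) \frac{142011}{68} = - \frac{99691722}{17}$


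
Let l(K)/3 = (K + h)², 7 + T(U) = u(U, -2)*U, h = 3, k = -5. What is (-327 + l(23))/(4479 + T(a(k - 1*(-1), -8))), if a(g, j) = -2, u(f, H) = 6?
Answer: 1701/4460 ≈ 0.38139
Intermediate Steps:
T(U) = -7 + 6*U
l(K) = 3*(3 + K)² (l(K) = 3*(K + 3)² = 3*(3 + K)²)
(-327 + l(23))/(4479 + T(a(k - 1*(-1), -8))) = (-327 + 3*(3 + 23)²)/(4479 + (-7 + 6*(-2))) = (-327 + 3*26²)/(4479 + (-7 - 12)) = (-327 + 3*676)/(4479 - 19) = (-327 + 2028)/4460 = 1701*(1/4460) = 1701/4460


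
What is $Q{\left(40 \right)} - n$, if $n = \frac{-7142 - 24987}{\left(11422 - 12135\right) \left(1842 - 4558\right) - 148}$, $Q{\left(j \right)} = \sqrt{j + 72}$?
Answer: $\frac{32129}{1936360} + 4 \sqrt{7} \approx 10.6$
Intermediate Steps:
$Q{\left(j \right)} = \sqrt{72 + j}$
$n = - \frac{32129}{1936360}$ ($n = - \frac{32129}{\left(-713\right) \left(-2716\right) - 148} = - \frac{32129}{1936508 - 148} = - \frac{32129}{1936360} \approx -0.016592$)
$Q{\left(40 \right)} - n = \sqrt{72 + 40} - - \frac{32129}{1936360} = \sqrt{112} + \frac{32129}{1936360} = 4 \sqrt{7} + \frac{32129}{1936360} = \frac{32129}{1936360} + 4 \sqrt{7}$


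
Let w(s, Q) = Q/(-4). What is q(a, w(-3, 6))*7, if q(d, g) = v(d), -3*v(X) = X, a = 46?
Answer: -322/3 ≈ -107.33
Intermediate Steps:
w(s, Q) = -Q/4 (w(s, Q) = Q*(-¼) = -Q/4)
v(X) = -X/3
q(d, g) = -d/3
q(a, w(-3, 6))*7 = -⅓*46*7 = -46/3*7 = -322/3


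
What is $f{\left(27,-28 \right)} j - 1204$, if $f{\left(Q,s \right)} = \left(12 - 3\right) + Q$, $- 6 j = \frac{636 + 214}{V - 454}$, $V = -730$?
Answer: $- \frac{355109}{296} \approx -1199.7$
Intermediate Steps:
$j = \frac{425}{3552}$ ($j = - \frac{\left(636 + 214\right) \frac{1}{-730 - 454}}{6} = - \frac{850 \frac{1}{-1184}}{6} = - \frac{850 \left(- \frac{1}{1184}\right)}{6} = \left(- \frac{1}{6}\right) \left(- \frac{425}{592}\right) = \frac{425}{3552} \approx 0.11965$)
$f{\left(Q,s \right)} = 9 + Q$
$f{\left(27,-28 \right)} j - 1204 = \left(9 + 27\right) \frac{425}{3552} - 1204 = 36 \cdot \frac{425}{3552} - 1204 = \frac{1275}{296} - 1204 = - \frac{355109}{296}$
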